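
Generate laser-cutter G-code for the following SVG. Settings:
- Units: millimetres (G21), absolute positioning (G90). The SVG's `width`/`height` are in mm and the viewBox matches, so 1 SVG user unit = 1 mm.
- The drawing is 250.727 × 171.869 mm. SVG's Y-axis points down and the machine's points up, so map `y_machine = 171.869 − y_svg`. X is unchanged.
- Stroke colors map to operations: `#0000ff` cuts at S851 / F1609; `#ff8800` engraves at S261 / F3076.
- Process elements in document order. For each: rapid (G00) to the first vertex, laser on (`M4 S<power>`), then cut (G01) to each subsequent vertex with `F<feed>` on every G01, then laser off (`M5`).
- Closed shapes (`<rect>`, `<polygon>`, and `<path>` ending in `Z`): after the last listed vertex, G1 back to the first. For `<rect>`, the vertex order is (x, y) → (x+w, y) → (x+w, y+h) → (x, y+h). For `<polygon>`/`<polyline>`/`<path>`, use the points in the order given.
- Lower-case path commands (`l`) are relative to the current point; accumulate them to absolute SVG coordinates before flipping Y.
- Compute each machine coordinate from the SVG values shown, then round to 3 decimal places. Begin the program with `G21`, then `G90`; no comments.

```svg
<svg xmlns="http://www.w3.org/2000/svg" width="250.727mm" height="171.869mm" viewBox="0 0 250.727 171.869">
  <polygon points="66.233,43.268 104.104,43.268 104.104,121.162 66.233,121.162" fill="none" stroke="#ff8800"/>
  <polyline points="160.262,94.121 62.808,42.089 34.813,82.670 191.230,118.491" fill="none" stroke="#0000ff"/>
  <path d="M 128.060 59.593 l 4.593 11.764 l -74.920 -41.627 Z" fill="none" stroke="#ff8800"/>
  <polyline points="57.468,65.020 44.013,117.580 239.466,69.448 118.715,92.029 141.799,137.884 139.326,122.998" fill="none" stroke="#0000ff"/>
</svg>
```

Since the viewBox matches the mm dimensions, user units are millimetres directly. The only transform is the Y-flip y_m = 171.869 − y_svg.

Shape 1 is a rectangle drawn with `<polygon>`. Its stroke #ff8800 means engrave at S261, F3076. After flipping Y the toolpath is (66.233,128.601) → (104.104,128.601) → (104.104,50.707) → (66.233,50.707) → (66.233,128.601), returning to the start.

Shape 2 is a open polyline drawn with `<polyline>`. Its stroke #0000ff means cut at S851, F1609. After flipping Y the toolpath is (160.262,77.748) → (62.808,129.780) → (34.813,89.199) → (191.230,53.378).

Shape 3 is a closed polygon drawn with `<path>`. Its stroke #ff8800 means engrave at S261, F3076. After flipping Y the toolpath is (128.060,112.276) → (132.653,100.512) → (57.733,142.139) → (128.060,112.276), returning to the start.

Shape 4 is a open polyline drawn with `<polyline>`. Its stroke #0000ff means cut at S851, F1609. After flipping Y the toolpath is (57.468,106.849) → (44.013,54.289) → (239.466,102.421) → (118.715,79.840) → (141.799,33.985) → (139.326,48.871).

G21
G90
G00 X66.233 Y128.601
M4 S261
G01 X104.104 Y128.601 F3076
G01 X104.104 Y50.707 F3076
G01 X66.233 Y50.707 F3076
G01 X66.233 Y128.601 F3076
M5
G00 X160.262 Y77.748
M4 S851
G01 X62.808 Y129.780 F1609
G01 X34.813 Y89.199 F1609
G01 X191.230 Y53.378 F1609
M5
G00 X128.060 Y112.276
M4 S261
G01 X132.653 Y100.512 F3076
G01 X57.733 Y142.139 F3076
G01 X128.060 Y112.276 F3076
M5
G00 X57.468 Y106.849
M4 S851
G01 X44.013 Y54.289 F1609
G01 X239.466 Y102.421 F1609
G01 X118.715 Y79.840 F1609
G01 X141.799 Y33.985 F1609
G01 X139.326 Y48.871 F1609
M5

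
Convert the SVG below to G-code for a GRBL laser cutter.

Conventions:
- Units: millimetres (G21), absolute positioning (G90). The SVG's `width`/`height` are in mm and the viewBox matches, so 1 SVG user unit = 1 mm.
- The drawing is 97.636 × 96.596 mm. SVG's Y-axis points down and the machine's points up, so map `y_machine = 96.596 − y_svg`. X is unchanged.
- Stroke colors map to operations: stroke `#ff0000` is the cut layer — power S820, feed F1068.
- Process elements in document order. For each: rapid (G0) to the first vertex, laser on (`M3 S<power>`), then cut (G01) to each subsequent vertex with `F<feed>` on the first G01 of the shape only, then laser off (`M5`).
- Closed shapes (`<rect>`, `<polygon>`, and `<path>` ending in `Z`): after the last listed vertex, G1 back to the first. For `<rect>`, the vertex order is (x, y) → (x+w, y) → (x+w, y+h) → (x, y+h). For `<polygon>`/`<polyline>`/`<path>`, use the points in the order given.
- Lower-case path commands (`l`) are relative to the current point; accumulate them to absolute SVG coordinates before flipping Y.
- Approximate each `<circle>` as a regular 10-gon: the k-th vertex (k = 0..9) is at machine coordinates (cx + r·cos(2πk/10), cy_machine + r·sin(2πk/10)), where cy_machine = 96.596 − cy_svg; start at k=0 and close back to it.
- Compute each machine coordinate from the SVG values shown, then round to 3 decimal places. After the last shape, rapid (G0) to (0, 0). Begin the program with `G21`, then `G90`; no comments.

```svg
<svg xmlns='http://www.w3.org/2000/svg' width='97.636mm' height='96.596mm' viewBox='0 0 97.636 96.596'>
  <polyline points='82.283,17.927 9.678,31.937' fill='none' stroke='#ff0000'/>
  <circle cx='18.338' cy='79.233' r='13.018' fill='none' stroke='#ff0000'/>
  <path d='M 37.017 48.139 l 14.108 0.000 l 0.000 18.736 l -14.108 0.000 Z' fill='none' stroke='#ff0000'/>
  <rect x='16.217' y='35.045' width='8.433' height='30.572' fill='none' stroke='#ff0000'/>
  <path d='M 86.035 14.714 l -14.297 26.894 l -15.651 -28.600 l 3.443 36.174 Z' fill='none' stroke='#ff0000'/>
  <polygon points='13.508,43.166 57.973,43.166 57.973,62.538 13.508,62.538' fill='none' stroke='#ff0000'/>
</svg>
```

Since the viewBox matches the mm dimensions, user units are millimetres directly. The only transform is the Y-flip y_m = 96.596 − y_svg.

Shape 1 is a line segment drawn with `<polyline>`. Its stroke #ff0000 means cut at S820, F1068. After flipping Y the toolpath is (82.283,78.669) → (9.678,64.659).

Shape 2 is a circle drawn with `<circle>`. Its stroke #ff0000 means cut at S820, F1068. After flipping Y the toolpath is (31.356,17.363) → (28.870,25.015) → (22.361,29.744) → (14.315,29.744) → (7.806,25.015) → (5.320,17.363) → (7.806,9.711) → (14.315,4.982) → (22.361,4.982) → (28.870,9.711) → (31.356,17.363), returning to the start.

Shape 3 is a rectangle drawn with `<path>`. Its stroke #ff0000 means cut at S820, F1068. After flipping Y the toolpath is (37.017,48.457) → (51.125,48.457) → (51.125,29.721) → (37.017,29.721) → (37.017,48.457), returning to the start.

Shape 4 is a rectangle drawn with `<rect>`. Its stroke #ff0000 means cut at S820, F1068. After flipping Y the toolpath is (16.217,61.551) → (24.650,61.551) → (24.650,30.979) → (16.217,30.979) → (16.217,61.551), returning to the start.

Shape 5 is a closed polygon drawn with `<path>`. Its stroke #ff0000 means cut at S820, F1068. After flipping Y the toolpath is (86.035,81.882) → (71.738,54.988) → (56.087,83.588) → (59.530,47.414) → (86.035,81.882), returning to the start.

Shape 6 is a rectangle drawn with `<polygon>`. Its stroke #ff0000 means cut at S820, F1068. After flipping Y the toolpath is (13.508,53.430) → (57.973,53.430) → (57.973,34.058) → (13.508,34.058) → (13.508,53.430), returning to the start.

G21
G90
G0 X82.283 Y78.669
M3 S820
G01 X9.678 Y64.659 F1068
M5
G0 X31.356 Y17.363
M3 S820
G01 X28.870 Y25.015 F1068
G01 X22.361 Y29.744
G01 X14.315 Y29.744
G01 X7.806 Y25.015
G01 X5.320 Y17.363
G01 X7.806 Y9.711
G01 X14.315 Y4.982
G01 X22.361 Y4.982
G01 X28.870 Y9.711
G01 X31.356 Y17.363
M5
G0 X37.017 Y48.457
M3 S820
G01 X51.125 Y48.457 F1068
G01 X51.125 Y29.721
G01 X37.017 Y29.721
G01 X37.017 Y48.457
M5
G0 X16.217 Y61.551
M3 S820
G01 X24.650 Y61.551 F1068
G01 X24.650 Y30.979
G01 X16.217 Y30.979
G01 X16.217 Y61.551
M5
G0 X86.035 Y81.882
M3 S820
G01 X71.738 Y54.988 F1068
G01 X56.087 Y83.588
G01 X59.530 Y47.414
G01 X86.035 Y81.882
M5
G0 X13.508 Y53.430
M3 S820
G01 X57.973 Y53.430 F1068
G01 X57.973 Y34.058
G01 X13.508 Y34.058
G01 X13.508 Y53.430
M5
G0 X0.000 Y0.000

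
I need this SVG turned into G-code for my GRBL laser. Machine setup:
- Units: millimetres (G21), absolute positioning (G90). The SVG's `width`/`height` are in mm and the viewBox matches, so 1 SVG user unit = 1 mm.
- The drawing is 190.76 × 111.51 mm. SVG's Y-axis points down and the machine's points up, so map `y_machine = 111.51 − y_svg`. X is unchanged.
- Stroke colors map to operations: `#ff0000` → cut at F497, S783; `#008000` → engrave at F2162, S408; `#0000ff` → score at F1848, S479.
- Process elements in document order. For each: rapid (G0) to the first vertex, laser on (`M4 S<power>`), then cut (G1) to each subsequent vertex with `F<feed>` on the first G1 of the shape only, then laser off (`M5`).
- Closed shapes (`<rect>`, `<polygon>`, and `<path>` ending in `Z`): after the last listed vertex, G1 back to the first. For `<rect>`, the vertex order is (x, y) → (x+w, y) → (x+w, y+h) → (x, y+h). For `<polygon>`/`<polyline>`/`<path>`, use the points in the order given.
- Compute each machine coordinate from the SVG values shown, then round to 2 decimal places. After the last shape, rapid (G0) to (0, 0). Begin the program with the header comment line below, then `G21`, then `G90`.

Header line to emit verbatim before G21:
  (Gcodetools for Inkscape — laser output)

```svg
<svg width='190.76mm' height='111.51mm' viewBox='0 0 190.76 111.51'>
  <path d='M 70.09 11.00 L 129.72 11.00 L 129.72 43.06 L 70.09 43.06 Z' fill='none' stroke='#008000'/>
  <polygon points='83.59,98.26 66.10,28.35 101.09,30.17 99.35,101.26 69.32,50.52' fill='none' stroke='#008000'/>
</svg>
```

viewBox `0 0 190.76 111.51` with mm width/height → 1 unit = 1 mm. Flip: y_m = 111.51 − y_svg.

**Shape 1** — `<path>` rectangle, stroke `#008000` → engrave (S408, F2162). Machine vertices: (70.09,100.51) → (129.72,100.51) → (129.72,68.45) → (70.09,68.45) → (70.09,100.51). Closed: final G1 returns to the first vertex.

**Shape 2** — `<polygon>` closed polygon, stroke `#008000` → engrave (S408, F2162). Machine vertices: (83.59,13.25) → (66.10,83.16) → (101.09,81.34) → (99.35,10.25) → (69.32,60.99) → (83.59,13.25). Closed: final G1 returns to the first vertex.

(Gcodetools for Inkscape — laser output)
G21
G90
G0 X70.09 Y100.51
M4 S408
G1 X129.72 Y100.51 F2162
G1 X129.72 Y68.45
G1 X70.09 Y68.45
G1 X70.09 Y100.51
M5
G0 X83.59 Y13.25
M4 S408
G1 X66.10 Y83.16 F2162
G1 X101.09 Y81.34
G1 X99.35 Y10.25
G1 X69.32 Y60.99
G1 X83.59 Y13.25
M5
G0 X0.00 Y0.00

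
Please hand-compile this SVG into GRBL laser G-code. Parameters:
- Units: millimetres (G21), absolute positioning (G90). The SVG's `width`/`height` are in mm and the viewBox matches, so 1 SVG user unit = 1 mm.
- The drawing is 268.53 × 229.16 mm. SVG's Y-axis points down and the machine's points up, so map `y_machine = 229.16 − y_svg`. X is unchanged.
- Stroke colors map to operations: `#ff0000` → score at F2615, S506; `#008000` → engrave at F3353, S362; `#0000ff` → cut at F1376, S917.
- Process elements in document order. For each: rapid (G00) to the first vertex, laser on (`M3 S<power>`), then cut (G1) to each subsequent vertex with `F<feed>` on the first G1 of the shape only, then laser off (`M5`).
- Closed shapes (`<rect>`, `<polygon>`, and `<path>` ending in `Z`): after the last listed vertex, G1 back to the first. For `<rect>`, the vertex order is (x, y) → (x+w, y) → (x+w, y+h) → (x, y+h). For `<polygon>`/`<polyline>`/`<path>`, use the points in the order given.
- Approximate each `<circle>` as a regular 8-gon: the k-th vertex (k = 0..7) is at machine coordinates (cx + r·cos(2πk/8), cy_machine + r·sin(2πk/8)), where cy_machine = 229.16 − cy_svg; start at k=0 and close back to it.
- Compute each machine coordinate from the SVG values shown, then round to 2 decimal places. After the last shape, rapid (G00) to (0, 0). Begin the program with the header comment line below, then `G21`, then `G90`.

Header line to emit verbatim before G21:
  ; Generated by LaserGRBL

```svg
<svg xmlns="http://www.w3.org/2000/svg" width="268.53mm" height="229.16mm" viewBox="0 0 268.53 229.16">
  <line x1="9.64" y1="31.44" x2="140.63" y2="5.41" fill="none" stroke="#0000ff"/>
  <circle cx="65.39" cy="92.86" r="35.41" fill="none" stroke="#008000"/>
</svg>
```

; Generated by LaserGRBL
G21
G90
G00 X9.64 Y197.72
M3 S917
G1 X140.63 Y223.75 F1376
M5
G00 X100.80 Y136.30
M3 S362
G1 X90.43 Y161.34 F3353
G1 X65.39 Y171.71
G1 X40.35 Y161.34
G1 X29.98 Y136.30
G1 X40.35 Y111.26
G1 X65.39 Y100.89
G1 X90.43 Y111.26
G1 X100.80 Y136.30
M5
G00 X0.00 Y0.00

Since the viewBox matches the mm dimensions, user units are millimetres directly. The only transform is the Y-flip y_m = 229.16 − y_svg.

Shape 1 is a line segment drawn with `<line>`. Its stroke #0000ff means cut at S917, F1376. After flipping Y the toolpath is (9.64,197.72) → (140.63,223.75).

Shape 2 is a circle drawn with `<circle>`. Its stroke #008000 means engrave at S362, F3353. After flipping Y the toolpath is (100.80,136.30) → (90.43,161.34) → (65.39,171.71) → (40.35,161.34) → (29.98,136.30) → (40.35,111.26) → (65.39,100.89) → (90.43,111.26) → (100.80,136.30), returning to the start.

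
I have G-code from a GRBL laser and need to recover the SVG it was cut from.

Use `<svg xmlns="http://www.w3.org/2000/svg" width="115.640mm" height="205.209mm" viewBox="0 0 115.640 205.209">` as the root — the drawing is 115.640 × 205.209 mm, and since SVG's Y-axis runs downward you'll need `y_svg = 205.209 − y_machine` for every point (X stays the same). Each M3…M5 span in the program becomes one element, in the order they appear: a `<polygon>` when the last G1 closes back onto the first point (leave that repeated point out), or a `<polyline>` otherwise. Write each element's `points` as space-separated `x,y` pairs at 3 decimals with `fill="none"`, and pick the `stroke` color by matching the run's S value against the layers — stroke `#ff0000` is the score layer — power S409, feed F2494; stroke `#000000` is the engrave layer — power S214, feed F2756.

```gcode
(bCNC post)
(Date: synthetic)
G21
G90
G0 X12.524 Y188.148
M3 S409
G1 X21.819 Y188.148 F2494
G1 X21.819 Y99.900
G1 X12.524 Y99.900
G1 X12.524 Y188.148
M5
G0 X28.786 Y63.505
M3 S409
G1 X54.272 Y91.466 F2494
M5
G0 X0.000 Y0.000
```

<svg xmlns="http://www.w3.org/2000/svg" width="115.640mm" height="205.209mm" viewBox="0 0 115.640 205.209">
  <polygon points="12.524,17.061 21.819,17.061 21.819,105.309 12.524,105.309" fill="none" stroke="#ff0000"/>
  <polyline points="28.786,141.704 54.272,113.743" fill="none" stroke="#ff0000"/>
</svg>

Machine Y-up, SVG Y-down with viewBox height 205.209, so y_svg = 205.209 − y_machine; X carries over. Every run uses S409, so all elements get stroke `#ff0000` (score).

Run 1: The run returns to its start, so emit a `<polygon>` with points (Y-flipped): 12.524,17.061 21.819,17.061 21.819,105.309 12.524,105.309.

Run 2: The run is open, so emit a `<polyline>` with points (Y-flipped): 28.786,141.704 54.272,113.743.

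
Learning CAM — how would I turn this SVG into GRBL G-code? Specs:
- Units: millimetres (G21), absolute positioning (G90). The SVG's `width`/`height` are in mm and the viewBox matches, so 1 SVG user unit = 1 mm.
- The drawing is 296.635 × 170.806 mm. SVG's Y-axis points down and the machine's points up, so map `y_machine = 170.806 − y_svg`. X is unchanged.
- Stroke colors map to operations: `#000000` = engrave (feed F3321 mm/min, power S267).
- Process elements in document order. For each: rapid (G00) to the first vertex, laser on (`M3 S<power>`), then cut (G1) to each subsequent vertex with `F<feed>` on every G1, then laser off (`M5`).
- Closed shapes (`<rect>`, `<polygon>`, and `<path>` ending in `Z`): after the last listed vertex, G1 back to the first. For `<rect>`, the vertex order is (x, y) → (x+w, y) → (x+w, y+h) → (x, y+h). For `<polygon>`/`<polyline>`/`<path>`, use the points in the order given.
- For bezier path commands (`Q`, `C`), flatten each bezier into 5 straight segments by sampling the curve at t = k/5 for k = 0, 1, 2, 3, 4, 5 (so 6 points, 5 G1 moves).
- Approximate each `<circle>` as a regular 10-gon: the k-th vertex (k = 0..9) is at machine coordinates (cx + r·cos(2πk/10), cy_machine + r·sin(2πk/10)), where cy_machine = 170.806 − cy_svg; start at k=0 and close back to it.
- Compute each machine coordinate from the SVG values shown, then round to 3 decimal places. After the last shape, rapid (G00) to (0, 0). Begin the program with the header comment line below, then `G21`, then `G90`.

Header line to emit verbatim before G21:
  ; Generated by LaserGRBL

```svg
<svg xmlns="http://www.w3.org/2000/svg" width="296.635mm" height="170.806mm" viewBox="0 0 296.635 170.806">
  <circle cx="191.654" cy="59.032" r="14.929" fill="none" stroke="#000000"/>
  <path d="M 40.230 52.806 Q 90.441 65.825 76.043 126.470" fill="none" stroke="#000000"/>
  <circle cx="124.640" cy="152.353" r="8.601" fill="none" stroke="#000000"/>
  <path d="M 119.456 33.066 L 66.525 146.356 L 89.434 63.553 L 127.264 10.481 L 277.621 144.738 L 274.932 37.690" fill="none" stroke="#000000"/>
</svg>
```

; Generated by LaserGRBL
G21
G90
G00 X206.583 Y111.774
M3 S267
G1 X203.732 Y120.549 F3321
G1 X196.267 Y125.972 F3321
G1 X187.041 Y125.972 F3321
G1 X179.576 Y120.549 F3321
G1 X176.725 Y111.774 F3321
G1 X179.576 Y102.999 F3321
G1 X187.041 Y97.576 F3321
G1 X196.267 Y97.576 F3321
G1 X203.732 Y102.999 F3321
G1 X206.583 Y111.774 F3321
M5
G00 X40.230 Y118.000
M3 S267
G1 X57.730 Y110.887 F3321
G1 X70.061 Y99.965 F3321
G1 X77.224 Y85.232 F3321
G1 X79.218 Y66.689 F3321
G1 X76.043 Y44.336 F3321
M5
G00 X133.241 Y18.453
M3 S267
G1 X131.598 Y23.509 F3321
G1 X127.298 Y26.633 F3321
G1 X121.982 Y26.633 F3321
G1 X117.682 Y23.509 F3321
G1 X116.039 Y18.453 F3321
G1 X117.682 Y13.397 F3321
G1 X121.982 Y10.273 F3321
G1 X127.298 Y10.273 F3321
G1 X131.598 Y13.397 F3321
G1 X133.241 Y18.453 F3321
M5
G00 X119.456 Y137.740
M3 S267
G1 X66.525 Y24.450 F3321
G1 X89.434 Y107.253 F3321
G1 X127.264 Y160.325 F3321
G1 X277.621 Y26.068 F3321
G1 X274.932 Y133.116 F3321
M5
G00 X0.000 Y0.000

1 u = 1 mm; y_m = 170.806 − y.

[1] `<circle>` circle, #000000→engrave S267 F3321: (206.583,111.774) → (203.732,120.549) → (196.267,125.972) → (187.041,125.972) → (179.576,120.549) → (176.725,111.774) → (179.576,102.999) → (187.041,97.576) → (196.267,97.576) → (203.732,102.999) → (206.583,111.774) (closed)

[2] `<path>` quadratic bezier, #000000→engrave S267 F3321: (40.230,118.000) → (57.730,110.887) → (70.061,99.965) → (77.224,85.232) → (79.218,66.689) → (76.043,44.336)

[3] `<circle>` circle, #000000→engrave S267 F3321: (133.241,18.453) → (131.598,23.509) → (127.298,26.633) → (121.982,26.633) → (117.682,23.509) → (116.039,18.453) → (117.682,13.397) → (121.982,10.273) → (127.298,10.273) → (131.598,13.397) → (133.241,18.453) (closed)

[4] `<path>` open polyline, #000000→engrave S267 F3321: (119.456,137.740) → (66.525,24.450) → (89.434,107.253) → (127.264,160.325) → (277.621,26.068) → (274.932,133.116)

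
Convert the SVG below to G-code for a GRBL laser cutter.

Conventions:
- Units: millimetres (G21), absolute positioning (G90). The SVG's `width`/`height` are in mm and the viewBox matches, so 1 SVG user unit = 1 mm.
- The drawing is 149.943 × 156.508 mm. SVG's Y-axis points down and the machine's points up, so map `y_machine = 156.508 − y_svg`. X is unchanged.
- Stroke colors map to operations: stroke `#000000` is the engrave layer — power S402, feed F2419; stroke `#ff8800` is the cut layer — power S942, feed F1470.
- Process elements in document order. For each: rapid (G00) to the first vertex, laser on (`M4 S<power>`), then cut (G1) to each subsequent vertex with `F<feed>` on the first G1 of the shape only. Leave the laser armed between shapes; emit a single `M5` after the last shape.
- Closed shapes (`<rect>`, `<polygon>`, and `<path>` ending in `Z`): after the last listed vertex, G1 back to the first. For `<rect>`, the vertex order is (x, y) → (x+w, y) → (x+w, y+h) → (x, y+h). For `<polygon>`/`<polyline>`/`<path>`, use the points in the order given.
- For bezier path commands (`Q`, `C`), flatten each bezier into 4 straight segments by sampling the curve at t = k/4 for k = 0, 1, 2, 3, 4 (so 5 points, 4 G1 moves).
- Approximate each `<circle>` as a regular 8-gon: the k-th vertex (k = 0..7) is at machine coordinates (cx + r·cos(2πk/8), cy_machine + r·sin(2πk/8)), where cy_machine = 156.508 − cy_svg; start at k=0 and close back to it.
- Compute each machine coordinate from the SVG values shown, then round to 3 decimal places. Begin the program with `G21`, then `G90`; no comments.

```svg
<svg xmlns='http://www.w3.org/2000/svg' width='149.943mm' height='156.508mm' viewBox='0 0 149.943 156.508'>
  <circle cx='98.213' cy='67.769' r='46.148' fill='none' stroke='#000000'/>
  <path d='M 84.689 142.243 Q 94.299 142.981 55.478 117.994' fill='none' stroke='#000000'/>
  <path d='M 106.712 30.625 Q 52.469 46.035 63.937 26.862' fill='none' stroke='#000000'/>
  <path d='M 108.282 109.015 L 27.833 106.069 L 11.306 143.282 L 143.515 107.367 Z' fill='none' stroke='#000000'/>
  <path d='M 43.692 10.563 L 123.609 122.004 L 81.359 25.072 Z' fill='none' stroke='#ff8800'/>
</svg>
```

viewBox `0 0 149.943 156.508` with mm width/height → 1 unit = 1 mm. Flip: y_m = 156.508 − y_svg.

**Shape 1** — `<circle>` circle, stroke `#000000` → engrave (S402, F2419). Machine vertices: (144.361,88.739) → (130.845,121.371) → (98.213,134.887) → (65.581,121.371) → (52.065,88.739) → (65.581,56.107) → (98.213,42.591) → (130.845,56.107) → (144.361,88.739). Closed: final G1 returns to the first vertex.

**Shape 2** — `<path>` quadratic bezier, stroke `#000000` → engrave (S402, F2419). Control points (SVG): P0=(84.689,142.243), P1=(94.299,142.981), P2=(55.478,117.994); sampled at t=k/4. Machine vertices: (84.689,14.265) → (86.467,15.504) → (82.191,19.958) → (71.862,27.628) → (55.478,38.514). Open path.

**Shape 3** — `<path>` quadratic bezier, stroke `#000000` → engrave (S402, F2419). Control points (SVG): P0=(106.712,30.625), P1=(52.469,46.035), P2=(63.937,26.862); sampled at t=k/4. Machine vertices: (106.712,125.883) → (83.697,120.339) → (68.897,119.119) → (62.310,122.221) → (63.937,129.646). Open path.

**Shape 4** — `<path>` closed polygon, stroke `#000000` → engrave (S402, F2419). Machine vertices: (108.282,47.493) → (27.833,50.439) → (11.306,13.226) → (143.515,49.141) → (108.282,47.493). Closed: final G1 returns to the first vertex.

**Shape 5** — `<path>` closed polygon, stroke `#ff8800` → cut (S942, F1470). Machine vertices: (43.692,145.945) → (123.609,34.504) → (81.359,131.436) → (43.692,145.945). Closed: final G1 returns to the first vertex.

G21
G90
G00 X144.361 Y88.739
M4 S402
G1 X130.845 Y121.371 F2419
G1 X98.213 Y134.887
G1 X65.581 Y121.371
G1 X52.065 Y88.739
G1 X65.581 Y56.107
G1 X98.213 Y42.591
G1 X130.845 Y56.107
G1 X144.361 Y88.739
G00 X84.689 Y14.265
M4 S402
G1 X86.467 Y15.504 F2419
G1 X82.191 Y19.958
G1 X71.862 Y27.628
G1 X55.478 Y38.514
G00 X106.712 Y125.883
M4 S402
G1 X83.697 Y120.339 F2419
G1 X68.897 Y119.119
G1 X62.310 Y122.221
G1 X63.937 Y129.646
G00 X108.282 Y47.493
M4 S402
G1 X27.833 Y50.439 F2419
G1 X11.306 Y13.226
G1 X143.515 Y49.141
G1 X108.282 Y47.493
G00 X43.692 Y145.945
M4 S942
G1 X123.609 Y34.504 F1470
G1 X81.359 Y131.436
G1 X43.692 Y145.945
M5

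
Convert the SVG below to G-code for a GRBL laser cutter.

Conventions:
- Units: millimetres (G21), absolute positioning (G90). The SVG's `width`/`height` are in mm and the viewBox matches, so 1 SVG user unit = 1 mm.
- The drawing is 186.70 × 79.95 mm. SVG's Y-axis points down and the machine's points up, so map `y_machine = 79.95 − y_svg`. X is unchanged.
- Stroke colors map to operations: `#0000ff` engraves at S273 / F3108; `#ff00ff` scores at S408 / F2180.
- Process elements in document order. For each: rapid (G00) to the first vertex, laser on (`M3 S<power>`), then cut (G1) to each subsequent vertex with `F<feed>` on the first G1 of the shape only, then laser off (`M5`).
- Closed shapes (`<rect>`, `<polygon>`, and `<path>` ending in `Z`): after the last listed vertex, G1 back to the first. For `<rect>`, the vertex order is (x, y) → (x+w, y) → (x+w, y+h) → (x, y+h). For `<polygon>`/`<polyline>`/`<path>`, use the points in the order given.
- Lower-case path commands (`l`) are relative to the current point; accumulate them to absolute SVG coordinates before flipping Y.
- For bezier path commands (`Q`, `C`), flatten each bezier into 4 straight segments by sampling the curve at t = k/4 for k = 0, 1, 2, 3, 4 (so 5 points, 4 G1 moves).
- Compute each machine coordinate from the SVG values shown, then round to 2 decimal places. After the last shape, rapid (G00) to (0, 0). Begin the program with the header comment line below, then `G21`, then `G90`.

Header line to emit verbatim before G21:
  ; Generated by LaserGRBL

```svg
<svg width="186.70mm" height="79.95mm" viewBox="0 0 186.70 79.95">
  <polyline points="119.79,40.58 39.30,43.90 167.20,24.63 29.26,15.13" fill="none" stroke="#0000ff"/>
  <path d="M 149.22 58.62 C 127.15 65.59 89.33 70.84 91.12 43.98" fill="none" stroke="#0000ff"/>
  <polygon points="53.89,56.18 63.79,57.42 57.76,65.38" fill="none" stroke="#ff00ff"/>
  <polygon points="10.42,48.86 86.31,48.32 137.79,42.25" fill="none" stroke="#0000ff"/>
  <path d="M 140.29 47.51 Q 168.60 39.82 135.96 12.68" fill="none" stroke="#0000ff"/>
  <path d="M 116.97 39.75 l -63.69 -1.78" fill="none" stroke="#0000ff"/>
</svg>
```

Since the viewBox matches the mm dimensions, user units are millimetres directly. The only transform is the Y-flip y_m = 79.95 − y_svg.

Shape 1 is a open polyline drawn with `<polyline>`. Its stroke #0000ff means engrave at S273, F3108. After flipping Y the toolpath is (119.79,39.37) → (39.30,36.05) → (167.20,55.32) → (29.26,64.82).

Shape 2 is a cubic bezier drawn with `<path>`. Its stroke #0000ff means engrave at S273, F3108. After flipping Y the toolpath is (149.22,21.33) → (130.58,16.90) → (111.22,15.96) → (96.34,21.37) → (91.12,35.97).

Shape 3 is a regular polygon drawn with `<polygon>`. Its stroke #ff00ff means score at S408, F2180. After flipping Y the toolpath is (53.89,23.77) → (63.79,22.53) → (57.76,14.57) → (53.89,23.77), returning to the start.

Shape 4 is a closed polygon drawn with `<polygon>`. Its stroke #0000ff means engrave at S273, F3108. After flipping Y the toolpath is (10.42,31.09) → (86.31,31.63) → (137.79,37.70) → (10.42,31.09), returning to the start.

Shape 5 is a quadratic bezier drawn with `<path>`. Its stroke #0000ff means engrave at S273, F3108. After flipping Y the toolpath is (140.29,32.44) → (150.64,37.50) → (153.36,44.99) → (148.47,54.92) → (135.96,67.27).

Shape 6 is a line segment drawn with `<path>`. Its stroke #0000ff means engrave at S273, F3108. After flipping Y the toolpath is (116.97,40.20) → (53.28,41.98).

; Generated by LaserGRBL
G21
G90
G00 X119.79 Y39.37
M3 S273
G1 X39.30 Y36.05 F3108
G1 X167.20 Y55.32
G1 X29.26 Y64.82
M5
G00 X149.22 Y21.33
M3 S273
G1 X130.58 Y16.90 F3108
G1 X111.22 Y15.96
G1 X96.34 Y21.37
G1 X91.12 Y35.97
M5
G00 X53.89 Y23.77
M3 S408
G1 X63.79 Y22.53 F2180
G1 X57.76 Y14.57
G1 X53.89 Y23.77
M5
G00 X10.42 Y31.09
M3 S273
G1 X86.31 Y31.63 F3108
G1 X137.79 Y37.70
G1 X10.42 Y31.09
M5
G00 X140.29 Y32.44
M3 S273
G1 X150.64 Y37.50 F3108
G1 X153.36 Y44.99
G1 X148.47 Y54.92
G1 X135.96 Y67.27
M5
G00 X116.97 Y40.20
M3 S273
G1 X53.28 Y41.98 F3108
M5
G00 X0.00 Y0.00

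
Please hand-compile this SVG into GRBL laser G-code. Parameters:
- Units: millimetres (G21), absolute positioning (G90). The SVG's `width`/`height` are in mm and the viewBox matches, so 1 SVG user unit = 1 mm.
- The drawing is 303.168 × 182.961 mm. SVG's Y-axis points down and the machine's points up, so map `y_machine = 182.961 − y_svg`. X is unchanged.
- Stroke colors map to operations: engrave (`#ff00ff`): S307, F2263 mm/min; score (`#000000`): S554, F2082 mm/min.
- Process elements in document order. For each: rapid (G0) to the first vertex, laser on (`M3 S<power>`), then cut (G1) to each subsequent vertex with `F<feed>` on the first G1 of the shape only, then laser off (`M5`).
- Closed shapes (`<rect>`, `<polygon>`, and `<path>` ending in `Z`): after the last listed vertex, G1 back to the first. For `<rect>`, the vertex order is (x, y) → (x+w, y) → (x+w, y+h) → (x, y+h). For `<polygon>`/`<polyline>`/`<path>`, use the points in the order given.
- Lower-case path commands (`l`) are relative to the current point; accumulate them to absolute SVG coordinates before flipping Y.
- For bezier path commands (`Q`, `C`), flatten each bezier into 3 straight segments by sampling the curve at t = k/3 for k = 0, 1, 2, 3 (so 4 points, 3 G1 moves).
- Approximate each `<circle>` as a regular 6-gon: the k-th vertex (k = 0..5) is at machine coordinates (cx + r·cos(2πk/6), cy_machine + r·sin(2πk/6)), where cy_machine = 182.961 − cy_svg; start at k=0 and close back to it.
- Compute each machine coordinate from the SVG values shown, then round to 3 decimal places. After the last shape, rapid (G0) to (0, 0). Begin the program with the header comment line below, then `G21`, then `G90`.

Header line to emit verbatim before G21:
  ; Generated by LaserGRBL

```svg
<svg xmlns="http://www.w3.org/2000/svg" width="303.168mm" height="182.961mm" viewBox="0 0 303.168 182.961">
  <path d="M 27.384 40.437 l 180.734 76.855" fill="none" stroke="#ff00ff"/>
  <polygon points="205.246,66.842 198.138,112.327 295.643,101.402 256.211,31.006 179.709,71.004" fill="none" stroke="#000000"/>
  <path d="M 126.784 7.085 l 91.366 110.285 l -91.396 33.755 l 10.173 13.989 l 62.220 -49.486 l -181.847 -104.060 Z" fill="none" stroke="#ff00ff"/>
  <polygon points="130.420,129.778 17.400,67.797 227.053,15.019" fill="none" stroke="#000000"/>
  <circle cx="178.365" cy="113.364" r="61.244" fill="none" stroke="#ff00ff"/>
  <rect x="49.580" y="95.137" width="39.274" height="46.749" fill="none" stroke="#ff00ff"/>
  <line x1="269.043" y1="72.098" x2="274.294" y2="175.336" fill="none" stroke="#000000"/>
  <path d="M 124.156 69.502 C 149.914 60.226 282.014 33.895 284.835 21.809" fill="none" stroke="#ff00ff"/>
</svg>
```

Since the viewBox matches the mm dimensions, user units are millimetres directly. The only transform is the Y-flip y_m = 182.961 − y_svg.

Shape 1 is a line segment drawn with `<path>`. Its stroke #ff00ff means engrave at S307, F2263. After flipping Y the toolpath is (27.384,142.524) → (208.118,65.669).

Shape 2 is a closed polygon drawn with `<polygon>`. Its stroke #000000 means score at S554, F2082. After flipping Y the toolpath is (205.246,116.119) → (198.138,70.634) → (295.643,81.559) → (256.211,151.955) → (179.709,111.957) → (205.246,116.119), returning to the start.

Shape 3 is a closed polygon drawn with `<path>`. Its stroke #ff00ff means engrave at S307, F2263. After flipping Y the toolpath is (126.784,175.876) → (218.150,65.591) → (126.754,31.836) → (136.927,17.847) → (199.147,67.333) → (17.300,171.393) → (126.784,175.876), returning to the start.

Shape 4 is a closed polygon drawn with `<polygon>`. Its stroke #000000 means score at S554, F2082. After flipping Y the toolpath is (130.420,53.183) → (17.400,115.164) → (227.053,167.942) → (130.420,53.183), returning to the start.

Shape 5 is a circle drawn with `<circle>`. Its stroke #ff00ff means engrave at S307, F2263. After flipping Y the toolpath is (239.609,69.597) → (208.987,122.636) → (147.743,122.636) → (117.121,69.597) → (147.743,16.558) → (208.987,16.558) → (239.609,69.597), returning to the start.

Shape 6 is a rectangle drawn with `<rect>`. Its stroke #ff00ff means engrave at S307, F2263. After flipping Y the toolpath is (49.580,87.824) → (88.854,87.824) → (88.854,41.075) → (49.580,41.075) → (49.580,87.824), returning to the start.

Shape 7 is a line segment drawn with `<line>`. Its stroke #000000 means score at S554, F2082. After flipping Y the toolpath is (269.043,110.863) → (274.294,7.625).

Shape 8 is a cubic bezier drawn with `<path>`. Its stroke #ff00ff means engrave at S307, F2263. After flipping Y the toolpath is (124.156,113.459) → (176.635,127.261) → (247.648,145.477) → (284.835,161.152).

; Generated by LaserGRBL
G21
G90
G0 X27.384 Y142.524
M3 S307
G1 X208.118 Y65.669 F2263
M5
G0 X205.246 Y116.119
M3 S554
G1 X198.138 Y70.634 F2082
G1 X295.643 Y81.559
G1 X256.211 Y151.955
G1 X179.709 Y111.957
G1 X205.246 Y116.119
M5
G0 X126.784 Y175.876
M3 S307
G1 X218.150 Y65.591 F2263
G1 X126.754 Y31.836
G1 X136.927 Y17.847
G1 X199.147 Y67.333
G1 X17.300 Y171.393
G1 X126.784 Y175.876
M5
G0 X130.420 Y53.183
M3 S554
G1 X17.400 Y115.164 F2082
G1 X227.053 Y167.942
G1 X130.420 Y53.183
M5
G0 X239.609 Y69.597
M3 S307
G1 X208.987 Y122.636 F2263
G1 X147.743 Y122.636
G1 X117.121 Y69.597
G1 X147.743 Y16.558
G1 X208.987 Y16.558
G1 X239.609 Y69.597
M5
G0 X49.580 Y87.824
M3 S307
G1 X88.854 Y87.824 F2263
G1 X88.854 Y41.075
G1 X49.580 Y41.075
G1 X49.580 Y87.824
M5
G0 X269.043 Y110.863
M3 S554
G1 X274.294 Y7.625 F2082
M5
G0 X124.156 Y113.459
M3 S307
G1 X176.635 Y127.261 F2263
G1 X247.648 Y145.477
G1 X284.835 Y161.152
M5
G0 X0.000 Y0.000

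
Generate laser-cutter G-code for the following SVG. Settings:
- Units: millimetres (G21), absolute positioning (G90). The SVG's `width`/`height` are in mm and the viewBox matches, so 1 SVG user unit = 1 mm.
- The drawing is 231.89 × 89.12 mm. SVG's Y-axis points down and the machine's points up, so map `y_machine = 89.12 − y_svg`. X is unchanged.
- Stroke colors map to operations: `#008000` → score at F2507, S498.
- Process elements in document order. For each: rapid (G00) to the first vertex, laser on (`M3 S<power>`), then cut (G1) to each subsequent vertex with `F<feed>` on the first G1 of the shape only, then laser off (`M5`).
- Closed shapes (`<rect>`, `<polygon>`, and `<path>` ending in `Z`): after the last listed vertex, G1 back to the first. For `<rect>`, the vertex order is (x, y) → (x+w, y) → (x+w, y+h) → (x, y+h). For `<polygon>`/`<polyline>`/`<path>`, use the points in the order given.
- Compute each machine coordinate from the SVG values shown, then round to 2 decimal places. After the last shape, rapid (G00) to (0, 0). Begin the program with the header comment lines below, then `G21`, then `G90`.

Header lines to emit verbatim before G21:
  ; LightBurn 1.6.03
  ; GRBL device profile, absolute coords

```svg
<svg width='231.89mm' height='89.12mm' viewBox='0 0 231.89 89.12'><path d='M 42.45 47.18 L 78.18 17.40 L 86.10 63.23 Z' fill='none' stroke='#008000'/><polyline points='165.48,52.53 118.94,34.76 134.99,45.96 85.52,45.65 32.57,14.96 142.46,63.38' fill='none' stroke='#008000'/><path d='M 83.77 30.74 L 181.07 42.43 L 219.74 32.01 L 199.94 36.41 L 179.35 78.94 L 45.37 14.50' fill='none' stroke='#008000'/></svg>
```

; LightBurn 1.6.03
; GRBL device profile, absolute coords
G21
G90
G00 X42.45 Y41.94
M3 S498
G1 X78.18 Y71.72 F2507
G1 X86.10 Y25.89
G1 X42.45 Y41.94
M5
G00 X165.48 Y36.59
M3 S498
G1 X118.94 Y54.36 F2507
G1 X134.99 Y43.16
G1 X85.52 Y43.47
G1 X32.57 Y74.16
G1 X142.46 Y25.74
M5
G00 X83.77 Y58.38
M3 S498
G1 X181.07 Y46.69 F2507
G1 X219.74 Y57.11
G1 X199.94 Y52.71
G1 X179.35 Y10.18
G1 X45.37 Y74.62
M5
G00 X0.00 Y0.00

1 u = 1 mm; y_m = 89.12 − y.

[1] `<path>` regular polygon, #008000→score S498 F2507: (42.45,41.94) → (78.18,71.72) → (86.10,25.89) → (42.45,41.94) (closed)

[2] `<polyline>` open polyline, #008000→score S498 F2507: (165.48,36.59) → (118.94,54.36) → (134.99,43.16) → (85.52,43.47) → (32.57,74.16) → (142.46,25.74)

[3] `<path>` open polyline, #008000→score S498 F2507: (83.77,58.38) → (181.07,46.69) → (219.74,57.11) → (199.94,52.71) → (179.35,10.18) → (45.37,74.62)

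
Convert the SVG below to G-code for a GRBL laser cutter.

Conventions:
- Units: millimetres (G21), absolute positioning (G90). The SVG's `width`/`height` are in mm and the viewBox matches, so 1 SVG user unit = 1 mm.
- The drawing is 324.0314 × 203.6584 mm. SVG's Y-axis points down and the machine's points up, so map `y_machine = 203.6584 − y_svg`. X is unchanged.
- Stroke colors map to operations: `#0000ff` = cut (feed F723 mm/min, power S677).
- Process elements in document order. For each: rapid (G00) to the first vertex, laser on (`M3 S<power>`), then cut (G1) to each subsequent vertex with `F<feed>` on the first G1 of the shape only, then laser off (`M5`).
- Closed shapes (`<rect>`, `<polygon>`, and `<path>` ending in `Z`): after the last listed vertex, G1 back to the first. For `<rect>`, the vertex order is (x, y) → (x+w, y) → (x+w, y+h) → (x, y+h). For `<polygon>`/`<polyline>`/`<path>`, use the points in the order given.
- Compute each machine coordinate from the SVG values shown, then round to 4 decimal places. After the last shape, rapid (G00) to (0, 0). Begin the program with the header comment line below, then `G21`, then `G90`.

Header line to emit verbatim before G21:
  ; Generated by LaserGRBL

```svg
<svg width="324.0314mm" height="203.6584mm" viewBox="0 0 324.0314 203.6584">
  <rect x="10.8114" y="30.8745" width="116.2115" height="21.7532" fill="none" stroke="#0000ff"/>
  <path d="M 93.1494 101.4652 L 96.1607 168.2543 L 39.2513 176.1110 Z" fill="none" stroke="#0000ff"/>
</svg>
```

1 u = 1 mm; y_m = 203.6584 − y.

[1] `<rect>` rectangle, #0000ff→cut S677 F723: (10.8114,172.7839) → (127.0229,172.7839) → (127.0229,151.0307) → (10.8114,151.0307) → (10.8114,172.7839) (closed)

[2] `<path>` closed polygon, #0000ff→cut S677 F723: (93.1494,102.1932) → (96.1607,35.4041) → (39.2513,27.5474) → (93.1494,102.1932) (closed)

; Generated by LaserGRBL
G21
G90
G00 X10.8114 Y172.7839
M3 S677
G1 X127.0229 Y172.7839 F723
G1 X127.0229 Y151.0307
G1 X10.8114 Y151.0307
G1 X10.8114 Y172.7839
M5
G00 X93.1494 Y102.1932
M3 S677
G1 X96.1607 Y35.4041 F723
G1 X39.2513 Y27.5474
G1 X93.1494 Y102.1932
M5
G00 X0.0000 Y0.0000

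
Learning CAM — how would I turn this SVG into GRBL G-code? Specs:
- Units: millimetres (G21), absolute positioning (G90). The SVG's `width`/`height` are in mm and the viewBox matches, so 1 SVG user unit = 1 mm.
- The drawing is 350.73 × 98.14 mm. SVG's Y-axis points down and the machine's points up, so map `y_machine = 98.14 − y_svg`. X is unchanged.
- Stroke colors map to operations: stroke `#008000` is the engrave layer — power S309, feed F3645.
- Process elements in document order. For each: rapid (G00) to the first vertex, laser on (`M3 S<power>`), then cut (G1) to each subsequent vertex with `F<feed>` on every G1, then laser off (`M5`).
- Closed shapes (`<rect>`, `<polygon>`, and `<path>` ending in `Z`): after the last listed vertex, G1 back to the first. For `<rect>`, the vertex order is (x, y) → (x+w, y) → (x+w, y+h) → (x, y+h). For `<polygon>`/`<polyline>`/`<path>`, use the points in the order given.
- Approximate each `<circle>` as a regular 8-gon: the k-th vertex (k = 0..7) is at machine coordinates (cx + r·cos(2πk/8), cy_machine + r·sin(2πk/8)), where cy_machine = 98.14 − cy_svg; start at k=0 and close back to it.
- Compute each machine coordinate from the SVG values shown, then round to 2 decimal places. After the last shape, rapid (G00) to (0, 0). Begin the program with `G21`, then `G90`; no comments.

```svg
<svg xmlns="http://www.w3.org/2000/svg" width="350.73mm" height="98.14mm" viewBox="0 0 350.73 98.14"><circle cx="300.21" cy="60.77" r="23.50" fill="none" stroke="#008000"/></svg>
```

G21
G90
G00 X323.71 Y37.37
M3 S309
G1 X316.83 Y53.99 F3645
G1 X300.21 Y60.87 F3645
G1 X283.59 Y53.99 F3645
G1 X276.71 Y37.37 F3645
G1 X283.59 Y20.75 F3645
G1 X300.21 Y13.87 F3645
G1 X316.83 Y20.75 F3645
G1 X323.71 Y37.37 F3645
M5
G00 X0.00 Y0.00

Since the viewBox matches the mm dimensions, user units are millimetres directly. The only transform is the Y-flip y_m = 98.14 − y_svg.

Shape 1 is a circle drawn with `<circle>`. Its stroke #008000 means engrave at S309, F3645. After flipping Y the toolpath is (323.71,37.37) → (316.83,53.99) → (300.21,60.87) → (283.59,53.99) → (276.71,37.37) → (283.59,20.75) → (300.21,13.87) → (316.83,20.75) → (323.71,37.37), returning to the start.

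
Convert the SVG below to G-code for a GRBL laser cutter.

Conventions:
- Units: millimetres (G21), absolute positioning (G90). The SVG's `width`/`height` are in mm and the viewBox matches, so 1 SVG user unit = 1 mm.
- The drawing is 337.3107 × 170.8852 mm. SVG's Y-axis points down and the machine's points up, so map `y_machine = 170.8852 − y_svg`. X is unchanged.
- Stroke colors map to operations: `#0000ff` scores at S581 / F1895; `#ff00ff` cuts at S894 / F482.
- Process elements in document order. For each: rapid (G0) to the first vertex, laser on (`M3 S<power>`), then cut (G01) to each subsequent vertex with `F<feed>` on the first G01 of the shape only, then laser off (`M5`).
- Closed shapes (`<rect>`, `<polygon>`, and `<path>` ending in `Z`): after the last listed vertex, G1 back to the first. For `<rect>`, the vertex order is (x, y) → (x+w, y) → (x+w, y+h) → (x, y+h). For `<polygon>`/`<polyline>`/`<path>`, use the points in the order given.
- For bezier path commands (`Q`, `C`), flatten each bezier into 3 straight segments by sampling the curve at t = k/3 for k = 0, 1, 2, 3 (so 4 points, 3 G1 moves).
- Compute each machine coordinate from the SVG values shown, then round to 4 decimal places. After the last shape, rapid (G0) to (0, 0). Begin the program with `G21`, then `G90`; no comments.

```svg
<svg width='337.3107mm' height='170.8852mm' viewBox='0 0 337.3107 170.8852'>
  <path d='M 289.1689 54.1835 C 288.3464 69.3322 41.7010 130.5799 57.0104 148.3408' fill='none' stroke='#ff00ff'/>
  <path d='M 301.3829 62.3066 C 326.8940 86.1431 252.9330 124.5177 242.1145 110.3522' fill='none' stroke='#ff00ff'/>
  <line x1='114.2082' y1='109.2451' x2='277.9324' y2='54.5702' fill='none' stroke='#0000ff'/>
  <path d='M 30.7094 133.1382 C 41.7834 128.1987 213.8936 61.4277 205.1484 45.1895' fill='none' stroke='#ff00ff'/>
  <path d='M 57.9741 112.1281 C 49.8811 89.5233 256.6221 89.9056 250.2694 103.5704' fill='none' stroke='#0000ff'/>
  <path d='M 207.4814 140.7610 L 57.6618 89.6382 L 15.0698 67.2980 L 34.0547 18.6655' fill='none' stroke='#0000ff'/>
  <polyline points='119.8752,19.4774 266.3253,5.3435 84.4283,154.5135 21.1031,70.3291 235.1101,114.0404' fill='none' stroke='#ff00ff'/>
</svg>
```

G21
G90
G0 X289.1689 Y116.7017
M3 S894
G01 X225.2120 Y89.5047 F482
G01 X110.2127 Y51.4829
G01 X57.0104 Y22.5444
M5
G0 X301.3829 Y108.5786
M3 S894
G01 X299.7594 Y82.3804 F482
G01 X267.9577 Y61.3965
G01 X242.1145 Y60.5330
M5
G0 X114.2082 Y61.6401
M3 S581
G01 X277.9324 Y116.3150 F1895
M5
G0 X30.7094 Y37.7470
M3 S894
G01 X82.7995 Y59.1354 F482
G01 X166.2711 Y96.7749
G01 X205.1484 Y125.6957
M5
G0 X57.9741 Y58.7571
M3 S581
G01 X105.6433 Y74.0590 F1895
G01 X201.4400 Y76.1927
G01 X250.2694 Y67.3148
M5
G0 X207.4814 Y30.1242
M3 S581
G01 X57.6618 Y81.2470 F1895
G01 X15.0698 Y103.5872
G01 X34.0547 Y152.2197
M5
G0 X119.8752 Y151.4078
M3 S894
G01 X266.3253 Y165.5417 F482
G01 X84.4283 Y16.3717
G01 X21.1031 Y100.5561
G01 X235.1101 Y56.8448
M5
G0 X0.0000 Y0.0000

viewBox `0 0 337.3107 170.8852` with mm width/height → 1 unit = 1 mm. Flip: y_m = 170.8852 − y_svg.

**Shape 1** — `<path>` cubic bezier, stroke `#ff00ff` → cut (S894, F482). Control points (SVG): P0=(289.1689,54.1835), P1=(288.3464,69.3322), P2=(41.7010,130.5799), P3=(57.0104,148.3408); sampled at t=k/3. Machine vertices: (289.1689,116.7017) → (225.2120,89.5047) → (110.2127,51.4829) → (57.0104,22.5444). Open path.

**Shape 2** — `<path>` cubic bezier, stroke `#ff00ff` → cut (S894, F482). Control points (SVG): P0=(301.3829,62.3066), P1=(326.8940,86.1431), P2=(252.9330,124.5177), P3=(242.1145,110.3522); sampled at t=k/3. Machine vertices: (301.3829,108.5786) → (299.7594,82.3804) → (267.9577,61.3965) → (242.1145,60.5330). Open path.

**Shape 3** — `<line>` line segment, stroke `#0000ff` → score (S581, F1895). Machine vertices: (114.2082,61.6401) → (277.9324,116.3150). Open path.

**Shape 4** — `<path>` cubic bezier, stroke `#ff00ff` → cut (S894, F482). Control points (SVG): P0=(30.7094,133.1382), P1=(41.7834,128.1987), P2=(213.8936,61.4277), P3=(205.1484,45.1895); sampled at t=k/3. Machine vertices: (30.7094,37.7470) → (82.7995,59.1354) → (166.2711,96.7749) → (205.1484,125.6957). Open path.

**Shape 5** — `<path>` cubic bezier, stroke `#0000ff` → score (S581, F1895). Control points (SVG): P0=(57.9741,112.1281), P1=(49.8811,89.5233), P2=(256.6221,89.9056), P3=(250.2694,103.5704); sampled at t=k/3. Machine vertices: (57.9741,58.7571) → (105.6433,74.0590) → (201.4400,76.1927) → (250.2694,67.3148). Open path.

**Shape 6** — `<path>` open polyline, stroke `#0000ff` → score (S581, F1895). Machine vertices: (207.4814,30.1242) → (57.6618,81.2470) → (15.0698,103.5872) → (34.0547,152.2197). Open path.

**Shape 7** — `<polyline>` open polyline, stroke `#ff00ff` → cut (S894, F482). Machine vertices: (119.8752,151.4078) → (266.3253,165.5417) → (84.4283,16.3717) → (21.1031,100.5561) → (235.1101,56.8448). Open path.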